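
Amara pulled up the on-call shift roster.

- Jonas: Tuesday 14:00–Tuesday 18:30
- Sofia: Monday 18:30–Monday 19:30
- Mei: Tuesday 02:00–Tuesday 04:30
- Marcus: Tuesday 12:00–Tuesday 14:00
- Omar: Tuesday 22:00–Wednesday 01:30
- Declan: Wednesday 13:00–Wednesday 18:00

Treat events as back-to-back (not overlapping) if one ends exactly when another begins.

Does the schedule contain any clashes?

Sorted by start: Sofia, Mei, Marcus, Jonas, Omar, Declan.
Mei starts after Sofia ends, so Sofia has no further overlaps.
Marcus starts after Mei ends, so Mei has no further overlaps.
Jonas starts exactly when Marcus ends (back-to-back, no overlap), so Marcus has no further overlaps.
Omar starts after Jonas ends, so Jonas has no further overlaps.
Declan starts after Omar ends.
Every pair is clear; the schedule has no overlaps.

No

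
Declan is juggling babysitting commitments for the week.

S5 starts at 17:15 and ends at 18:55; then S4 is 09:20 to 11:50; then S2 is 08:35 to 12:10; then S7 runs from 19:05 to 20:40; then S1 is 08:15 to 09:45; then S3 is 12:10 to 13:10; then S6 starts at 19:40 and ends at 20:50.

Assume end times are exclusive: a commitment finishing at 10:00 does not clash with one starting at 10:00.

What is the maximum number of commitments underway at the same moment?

3

Sort all start/end points and keep a running count:
08:15 start S1 → 1
08:35 start S2 → 2
09:20 start S4 → 3
09:45 end S1 → 2
11:50 end S4 → 1
12:10 end S2 → 0
12:10 start S3 → 1
13:10 end S3 → 0
17:15 start S5 → 1
18:55 end S5 → 0
19:05 start S7 → 1
19:40 start S6 → 2
20:40 end S7 → 1
20:50 end S6 → 0
Peak is 3, at 09:20 (S1, S2, S4).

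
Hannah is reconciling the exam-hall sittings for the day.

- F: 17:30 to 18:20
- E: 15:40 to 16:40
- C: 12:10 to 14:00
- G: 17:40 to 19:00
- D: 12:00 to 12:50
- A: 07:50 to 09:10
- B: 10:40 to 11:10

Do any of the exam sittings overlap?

Sorted by start: A, B, D, C, E, F, G.
B starts after A ends, so A has no further overlaps.
D starts after B ends, so B has no further overlaps.
C starts before D ends → D and C overlap.
That's a conflict, so the schedule is not conflict-free.

Yes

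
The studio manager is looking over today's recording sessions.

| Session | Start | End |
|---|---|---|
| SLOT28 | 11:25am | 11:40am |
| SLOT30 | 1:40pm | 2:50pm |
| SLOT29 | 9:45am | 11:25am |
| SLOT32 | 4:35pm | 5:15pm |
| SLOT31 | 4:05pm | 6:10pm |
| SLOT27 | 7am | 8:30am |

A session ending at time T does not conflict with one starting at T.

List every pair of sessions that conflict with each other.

Sorted by start: SLOT27, SLOT29, SLOT28, SLOT30, SLOT31, SLOT32.
SLOT29 starts after SLOT27 ends, so nothing later overlaps SLOT27 either.
SLOT28 starts exactly when SLOT29 ends (back-to-back, no overlap), so nothing later overlaps SLOT29 either.
SLOT30 starts after SLOT28 ends, so nothing later overlaps SLOT28 either.
SLOT31 starts after SLOT30 ends, so nothing later overlaps SLOT30 either.
SLOT32 starts before SLOT31 ends → SLOT31 and SLOT32 overlap.

SLOT31 & SLOT32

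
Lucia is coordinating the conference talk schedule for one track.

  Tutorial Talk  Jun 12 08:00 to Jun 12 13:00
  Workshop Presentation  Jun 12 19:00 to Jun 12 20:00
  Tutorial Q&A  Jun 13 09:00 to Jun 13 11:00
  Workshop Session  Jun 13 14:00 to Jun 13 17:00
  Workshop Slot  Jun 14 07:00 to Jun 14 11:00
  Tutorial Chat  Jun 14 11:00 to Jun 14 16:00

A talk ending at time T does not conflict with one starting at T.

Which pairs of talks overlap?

Sorted by start: Tutorial Talk, Workshop Presentation, Tutorial Q&A, Workshop Session, Workshop Slot, Tutorial Chat.
Workshop Presentation starts after Tutorial Talk ends; Tutorial Talk is clear from here.
Tutorial Q&A starts after Workshop Presentation ends; Workshop Presentation is clear from here.
Workshop Session starts after Tutorial Q&A ends; Tutorial Q&A is clear from here.
Workshop Slot starts after Workshop Session ends; Workshop Session is clear from here.
Tutorial Chat starts exactly when Workshop Slot ends (back-to-back, no overlap).

none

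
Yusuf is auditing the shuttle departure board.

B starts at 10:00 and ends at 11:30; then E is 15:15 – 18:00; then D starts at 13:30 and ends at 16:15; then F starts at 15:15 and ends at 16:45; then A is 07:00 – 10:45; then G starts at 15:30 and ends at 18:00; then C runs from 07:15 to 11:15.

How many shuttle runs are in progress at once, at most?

4

Walk through starts and ends in time order (an end at T is processed before a start at T):
07:00 start A → 1
07:15 start C → 2
10:00 start B → 3
10:45 end A → 2
11:15 end C → 1
11:30 end B → 0
13:30 start D → 1
15:15 start E → 2
15:15 start F → 3
15:30 start G → 4
16:15 end D → 3
16:45 end F → 2
18:00 end E → 1
18:00 end G → 0
Peak is 4, at 15:30 (D, E, F, G).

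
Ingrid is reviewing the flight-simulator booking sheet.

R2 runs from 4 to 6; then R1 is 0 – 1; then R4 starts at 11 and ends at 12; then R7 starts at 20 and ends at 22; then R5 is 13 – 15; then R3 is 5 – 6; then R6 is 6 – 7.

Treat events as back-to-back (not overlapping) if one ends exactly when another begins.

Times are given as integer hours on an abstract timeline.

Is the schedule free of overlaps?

Sorted by start: R1, R2, R3, R6, R4, R5, R7.
R2 starts after R1 ends, so R1 has no further overlaps.
R3 starts before R2 ends → R2 and R3 overlap.
That's a conflict, so the schedule is not conflict-free.

No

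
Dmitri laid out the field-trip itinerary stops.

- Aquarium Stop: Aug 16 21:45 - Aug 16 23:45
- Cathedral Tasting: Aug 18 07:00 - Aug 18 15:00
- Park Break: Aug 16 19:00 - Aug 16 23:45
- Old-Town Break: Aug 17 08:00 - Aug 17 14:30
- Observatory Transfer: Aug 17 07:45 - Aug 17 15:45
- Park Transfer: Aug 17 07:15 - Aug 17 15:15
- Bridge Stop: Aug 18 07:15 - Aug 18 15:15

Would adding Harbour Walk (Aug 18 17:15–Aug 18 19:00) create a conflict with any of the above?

Park Break: ends Aug 16 23:45 at or before Harbour Walk starts Aug 18 17:15 → clear.
Aquarium Stop: ends Aug 16 23:45 at or before Harbour Walk starts Aug 18 17:15 → clear.
Park Transfer: ends Aug 17 15:15 at or before Harbour Walk starts Aug 18 17:15 → clear.
Observatory Transfer: ends Aug 17 15:45 at or before Harbour Walk starts Aug 18 17:15 → clear.
Old-Town Break: ends Aug 17 14:30 at or before Harbour Walk starts Aug 18 17:15 → clear.
Cathedral Tasting: ends Aug 18 15:00 at or before Harbour Walk starts Aug 18 17:15 → clear.
Bridge Stop: ends Aug 18 15:15 at or before Harbour Walk starts Aug 18 17:15 → clear.

No — it doesn't clash with anything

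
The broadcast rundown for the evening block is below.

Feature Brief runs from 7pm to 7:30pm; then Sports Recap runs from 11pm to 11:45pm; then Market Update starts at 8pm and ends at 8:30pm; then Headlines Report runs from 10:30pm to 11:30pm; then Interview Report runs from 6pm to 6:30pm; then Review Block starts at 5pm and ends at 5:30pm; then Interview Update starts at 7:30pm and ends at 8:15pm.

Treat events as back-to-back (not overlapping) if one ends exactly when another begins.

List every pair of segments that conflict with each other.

Two intervals overlap when each starts before the other ends.
Sorted by start: Review Block, Interview Report, Feature Brief, Interview Update, Market Update, Headlines Report, Sports Recap.
Interview Report starts after Review Block ends, so nothing later overlaps Review Block either.
Feature Brief starts after Interview Report ends, so nothing later overlaps Interview Report either.
Interview Update starts exactly when Feature Brief ends (back-to-back, no overlap), so nothing later overlaps Feature Brief either.
Market Update starts before Interview Update ends → Interview Update and Market Update overlap.
Headlines Report starts after Interview Update ends, so nothing later overlaps Interview Update either.
Headlines Report starts after Market Update ends, so nothing later overlaps Market Update either.
Sports Recap starts before Headlines Report ends → Headlines Report and Sports Recap overlap.

Headlines Report & Sports Recap, Interview Update & Market Update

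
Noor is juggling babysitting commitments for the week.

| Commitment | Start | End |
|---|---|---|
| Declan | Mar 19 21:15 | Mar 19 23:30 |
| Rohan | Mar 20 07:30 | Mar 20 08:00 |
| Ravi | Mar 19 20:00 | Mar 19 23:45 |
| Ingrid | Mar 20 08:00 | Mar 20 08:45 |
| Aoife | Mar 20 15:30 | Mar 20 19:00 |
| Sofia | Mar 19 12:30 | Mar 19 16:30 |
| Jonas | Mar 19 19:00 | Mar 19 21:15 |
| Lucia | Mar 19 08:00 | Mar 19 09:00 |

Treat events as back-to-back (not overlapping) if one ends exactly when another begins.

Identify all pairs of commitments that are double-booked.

Declan & Ravi, Jonas & Ravi

Check each pair: they overlap iff neither finishes before the other starts.
Sorted by start: Lucia, Sofia, Jonas, Ravi, Declan, Rohan, Ingrid, Aoife.
Sofia starts after Lucia ends — done with Lucia.
Jonas starts after Sofia ends — done with Sofia.
Ravi starts before Jonas ends → Jonas and Ravi overlap.
Declan starts exactly when Jonas ends (back-to-back, no overlap) — done with Jonas.
Declan starts before Ravi ends → Ravi and Declan overlap.
Rohan starts after Ravi ends — done with Ravi.
Rohan starts after Declan ends — done with Declan.
Ingrid starts exactly when Rohan ends (back-to-back, no overlap) — done with Rohan.
Aoife starts after Ingrid ends.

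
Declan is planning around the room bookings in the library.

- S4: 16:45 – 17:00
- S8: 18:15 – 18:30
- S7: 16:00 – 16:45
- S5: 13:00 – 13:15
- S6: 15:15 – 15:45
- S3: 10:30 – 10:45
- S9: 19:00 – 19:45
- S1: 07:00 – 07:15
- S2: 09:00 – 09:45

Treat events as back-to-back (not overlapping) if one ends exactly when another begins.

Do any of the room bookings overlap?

No

Two intervals overlap when each starts before the other ends.
Sorted by start: S1, S2, S3, S5, S6, S7, S4, S8, S9.
S2 starts after S1 ends — done with S1.
S3 starts after S2 ends — done with S2.
S5 starts after S3 ends — done with S3.
S6 starts after S5 ends — done with S5.
S7 starts after S6 ends — done with S6.
S4 starts exactly when S7 ends (back-to-back, no overlap) — done with S7.
S8 starts after S4 ends — done with S4.
S9 starts after S8 ends.
Every pair is clear; the schedule has no overlaps.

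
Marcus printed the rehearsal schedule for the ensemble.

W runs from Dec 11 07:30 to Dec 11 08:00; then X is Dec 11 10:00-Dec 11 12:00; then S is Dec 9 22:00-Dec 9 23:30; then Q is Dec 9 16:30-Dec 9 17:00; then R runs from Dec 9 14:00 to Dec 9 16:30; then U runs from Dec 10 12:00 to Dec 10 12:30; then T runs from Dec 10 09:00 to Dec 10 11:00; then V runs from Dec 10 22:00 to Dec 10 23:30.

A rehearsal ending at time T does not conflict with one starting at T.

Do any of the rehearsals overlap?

No

Sorted by start: R, Q, S, T, U, V, W, X.
Q starts exactly when R ends (back-to-back, no overlap); R is clear from here.
S starts after Q ends; Q is clear from here.
T starts after S ends; S is clear from here.
U starts after T ends; T is clear from here.
V starts after U ends; U is clear from here.
W starts after V ends; V is clear from here.
X starts after W ends.
Every pair is clear; the schedule has no overlaps.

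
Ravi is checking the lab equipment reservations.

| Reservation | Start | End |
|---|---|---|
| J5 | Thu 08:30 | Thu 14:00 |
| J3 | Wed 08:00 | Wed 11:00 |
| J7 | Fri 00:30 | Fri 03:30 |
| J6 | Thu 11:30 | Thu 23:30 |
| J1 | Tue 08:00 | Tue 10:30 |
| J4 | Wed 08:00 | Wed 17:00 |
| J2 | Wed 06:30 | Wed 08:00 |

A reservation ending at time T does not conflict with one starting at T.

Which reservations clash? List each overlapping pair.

Sorted by start: J1, J2, J3, J4, J5, J6, J7.
J2 starts after J1 ends, so nothing later overlaps J1 either.
J3 starts exactly when J2 ends (back-to-back, no overlap), so nothing later overlaps J2 either.
J4 starts before J3 ends → J3 and J4 overlap.
J5 starts after J3 ends, so nothing later overlaps J3 either.
J5 starts after J4 ends, so nothing later overlaps J4 either.
J6 starts before J5 ends → J5 and J6 overlap.
J7 starts after J5 ends.
J7 starts after J6 ends.

J3 & J4, J5 & J6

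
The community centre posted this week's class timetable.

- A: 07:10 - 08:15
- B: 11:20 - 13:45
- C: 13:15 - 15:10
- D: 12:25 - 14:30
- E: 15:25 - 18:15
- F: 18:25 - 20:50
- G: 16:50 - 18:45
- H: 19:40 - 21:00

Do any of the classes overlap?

Sorted by start: A, B, D, C, E, G, F, H.
B starts after A ends, so nothing later overlaps A either.
D starts before B ends → B and D overlap.
That's a conflict, so the schedule is not conflict-free.

Yes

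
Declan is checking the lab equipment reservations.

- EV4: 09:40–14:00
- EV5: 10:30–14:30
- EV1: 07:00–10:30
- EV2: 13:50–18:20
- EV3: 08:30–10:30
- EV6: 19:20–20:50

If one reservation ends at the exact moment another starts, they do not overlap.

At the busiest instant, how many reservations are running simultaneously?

Sort all start/end points and keep a running count:
07:00 start EV1 → 1
08:30 start EV3 → 2
09:40 start EV4 → 3
10:30 end EV1 → 2
10:30 end EV3 → 1
10:30 start EV5 → 2
13:50 start EV2 → 3
14:00 end EV4 → 2
14:30 end EV5 → 1
18:20 end EV2 → 0
19:20 start EV6 → 1
20:50 end EV6 → 0
Peak is 3, at 09:40 (EV1, EV3, EV4).

3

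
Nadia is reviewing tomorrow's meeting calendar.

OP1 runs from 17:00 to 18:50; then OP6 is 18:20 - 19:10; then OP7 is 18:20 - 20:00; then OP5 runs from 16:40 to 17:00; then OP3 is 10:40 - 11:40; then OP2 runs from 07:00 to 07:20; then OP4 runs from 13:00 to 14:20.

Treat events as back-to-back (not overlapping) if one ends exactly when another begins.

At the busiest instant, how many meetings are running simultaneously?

Walk through starts and ends in time order (an end at T is processed before a start at T):
07:00 start OP2 → 1
07:20 end OP2 → 0
10:40 start OP3 → 1
11:40 end OP3 → 0
13:00 start OP4 → 1
14:20 end OP4 → 0
16:40 start OP5 → 1
17:00 end OP5 → 0
17:00 start OP1 → 1
18:20 start OP6 → 2
18:20 start OP7 → 3
18:50 end OP1 → 2
19:10 end OP6 → 1
20:00 end OP7 → 0
Peak is 3, at 18:20 (OP1, OP6, OP7).

3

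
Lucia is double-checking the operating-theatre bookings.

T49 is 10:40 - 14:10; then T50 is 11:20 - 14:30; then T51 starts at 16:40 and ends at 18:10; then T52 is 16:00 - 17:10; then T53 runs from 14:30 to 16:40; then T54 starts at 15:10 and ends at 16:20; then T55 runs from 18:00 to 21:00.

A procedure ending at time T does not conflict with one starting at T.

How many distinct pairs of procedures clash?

Sorted by start: T49, T50, T53, T54, T52, T51, T55.
T50 starts before T49 ends → T49 and T50 overlap.
T53 starts after T49 ends; T49 is clear from here.
T53 starts exactly when T50 ends (back-to-back, no overlap); T50 is clear from here.
T54 starts before T53 ends → T53 and T54 overlap.
T52 starts before T53 ends → T53 and T52 overlap.
T51 starts exactly when T53 ends (back-to-back, no overlap); T53 is clear from here.
T52 starts before T54 ends → T54 and T52 overlap.
T51 starts after T54 ends; T54 is clear from here.
T51 starts before T52 ends → T52 and T51 overlap.
T55 starts after T52 ends.
T55 starts before T51 ends → T51 and T55 overlap.
Overlapping pairs: T49 & T50, T51 & T52, T51 & T55, T52 & T53, T52 & T54, T53 & T54 — 6 in total.

6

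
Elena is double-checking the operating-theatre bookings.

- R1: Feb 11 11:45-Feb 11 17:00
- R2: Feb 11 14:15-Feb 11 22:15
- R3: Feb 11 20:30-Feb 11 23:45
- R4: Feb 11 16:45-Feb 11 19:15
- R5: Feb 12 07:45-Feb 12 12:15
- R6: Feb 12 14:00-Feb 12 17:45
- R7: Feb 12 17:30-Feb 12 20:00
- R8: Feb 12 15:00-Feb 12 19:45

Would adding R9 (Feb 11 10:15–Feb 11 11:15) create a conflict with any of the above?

R1: starts Feb 11 11:45 at or after R9 ends Feb 11 11:15 → clear.
R2: starts Feb 11 14:15 at or after R9 ends Feb 11 11:15 → clear.
R4: starts Feb 11 16:45 at or after R9 ends Feb 11 11:15 → clear.
R3: starts Feb 11 20:30 at or after R9 ends Feb 11 11:15 → clear.
R5: starts Feb 12 07:45 at or after R9 ends Feb 11 11:15 → clear.
R6: starts Feb 12 14:00 at or after R9 ends Feb 11 11:15 → clear.
R8: starts Feb 12 15:00 at or after R9 ends Feb 11 11:15 → clear.
R7: starts Feb 12 17:30 at or after R9 ends Feb 11 11:15 → clear.

No — it doesn't clash with anything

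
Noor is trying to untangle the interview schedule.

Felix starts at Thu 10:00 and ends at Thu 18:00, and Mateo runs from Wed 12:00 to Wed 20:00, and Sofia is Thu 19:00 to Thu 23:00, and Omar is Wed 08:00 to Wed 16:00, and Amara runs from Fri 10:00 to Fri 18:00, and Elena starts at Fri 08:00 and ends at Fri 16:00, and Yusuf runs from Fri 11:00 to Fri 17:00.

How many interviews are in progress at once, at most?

Sort all start/end points and keep a running count:
Wed 08:00 start Omar → 1
Wed 12:00 start Mateo → 2
Wed 16:00 end Omar → 1
Wed 20:00 end Mateo → 0
Thu 10:00 start Felix → 1
Thu 18:00 end Felix → 0
Thu 19:00 start Sofia → 1
Thu 23:00 end Sofia → 0
Fri 08:00 start Elena → 1
Fri 10:00 start Amara → 2
Fri 11:00 start Yusuf → 3
Fri 16:00 end Elena → 2
Fri 17:00 end Yusuf → 1
Fri 18:00 end Amara → 0
Peak is 3, at Fri 11:00 (Amara, Elena, Yusuf).

3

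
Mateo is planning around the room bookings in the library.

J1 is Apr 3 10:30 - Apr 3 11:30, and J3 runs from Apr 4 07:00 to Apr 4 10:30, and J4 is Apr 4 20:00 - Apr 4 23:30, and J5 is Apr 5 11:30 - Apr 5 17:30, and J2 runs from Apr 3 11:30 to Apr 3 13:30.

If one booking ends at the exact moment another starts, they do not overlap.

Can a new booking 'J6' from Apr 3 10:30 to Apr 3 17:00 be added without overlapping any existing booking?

J1: starts Apr 3 10:30 before J6 ends Apr 3 17:00, and ends Apr 3 11:30 after J6 starts Apr 3 10:30 → overlap.
J2: starts Apr 3 11:30 before J6 ends Apr 3 17:00, and ends Apr 3 13:30 after J6 starts Apr 3 10:30 → overlap.
J3: starts Apr 4 07:00 at or after J6 ends Apr 3 17:00 → clear.
J4: starts Apr 4 20:00 at or after J6 ends Apr 3 17:00 → clear.
J5: starts Apr 5 11:30 at or after J6 ends Apr 3 17:00 → clear.
J6 overlaps J1, J2.

No — it overlaps J1, J2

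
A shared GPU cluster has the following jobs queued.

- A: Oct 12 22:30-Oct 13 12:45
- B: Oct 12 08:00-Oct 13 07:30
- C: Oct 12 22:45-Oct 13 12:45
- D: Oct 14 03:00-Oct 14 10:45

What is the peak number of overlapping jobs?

3

Walk through starts and ends in time order (an end at T is processed before a start at T):
Oct 12 08:00 start B → 1
Oct 12 22:30 start A → 2
Oct 12 22:45 start C → 3
Oct 13 07:30 end B → 2
Oct 13 12:45 end A → 1
Oct 13 12:45 end C → 0
Oct 14 03:00 start D → 1
Oct 14 10:45 end D → 0
Peak is 3, at Oct 12 22:45 (A, B, C).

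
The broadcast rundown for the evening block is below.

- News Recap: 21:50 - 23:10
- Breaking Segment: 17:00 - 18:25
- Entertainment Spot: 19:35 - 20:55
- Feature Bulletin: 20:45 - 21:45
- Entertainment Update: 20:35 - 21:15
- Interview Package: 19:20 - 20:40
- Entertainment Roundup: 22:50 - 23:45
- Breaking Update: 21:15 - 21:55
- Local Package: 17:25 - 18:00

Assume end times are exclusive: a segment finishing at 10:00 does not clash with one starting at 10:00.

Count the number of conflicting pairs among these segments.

9

Sorted by start: Breaking Segment, Local Package, Interview Package, Entertainment Spot, Entertainment Update, Feature Bulletin, Breaking Update, News Recap, Entertainment Roundup.
Local Package starts before Breaking Segment ends → Breaking Segment and Local Package overlap.
Interview Package starts after Breaking Segment ends, so nothing later overlaps Breaking Segment either.
Interview Package starts after Local Package ends, so nothing later overlaps Local Package either.
Entertainment Spot starts before Interview Package ends → Interview Package and Entertainment Spot overlap.
Entertainment Update starts before Interview Package ends → Interview Package and Entertainment Update overlap.
Feature Bulletin starts after Interview Package ends, so nothing later overlaps Interview Package either.
Entertainment Update starts before Entertainment Spot ends → Entertainment Spot and Entertainment Update overlap.
Feature Bulletin starts before Entertainment Spot ends → Entertainment Spot and Feature Bulletin overlap.
Breaking Update starts after Entertainment Spot ends, so nothing later overlaps Entertainment Spot either.
Feature Bulletin starts before Entertainment Update ends → Entertainment Update and Feature Bulletin overlap.
Breaking Update starts exactly when Entertainment Update ends (back-to-back, no overlap), so nothing later overlaps Entertainment Update either.
Breaking Update starts before Feature Bulletin ends → Feature Bulletin and Breaking Update overlap.
News Recap starts after Feature Bulletin ends, so nothing later overlaps Feature Bulletin either.
News Recap starts before Breaking Update ends → Breaking Update and News Recap overlap.
Entertainment Roundup starts after Breaking Update ends.
Entertainment Roundup starts before News Recap ends → News Recap and Entertainment Roundup overlap.
Overlapping pairs: Breaking Segment & Local Package, Breaking Update & Feature Bulletin, Breaking Update & News Recap, Entertainment Roundup & News Recap, Entertainment Spot & Entertainment Update, Entertainment Spot & Feature Bulletin, Entertainment Spot & Interview Package, Entertainment Update & Feature Bulletin, Entertainment Update & Interview Package — 9 in total.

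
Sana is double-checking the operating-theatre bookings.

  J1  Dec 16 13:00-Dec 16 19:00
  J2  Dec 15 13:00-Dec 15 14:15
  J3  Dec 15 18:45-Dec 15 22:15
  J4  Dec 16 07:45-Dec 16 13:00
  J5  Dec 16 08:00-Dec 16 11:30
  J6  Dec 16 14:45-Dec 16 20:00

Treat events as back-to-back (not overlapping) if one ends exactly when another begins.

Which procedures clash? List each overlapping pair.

J1 & J6, J4 & J5

Check each pair: they overlap iff neither finishes before the other starts.
Sorted by start: J2, J3, J4, J5, J1, J6.
J3 starts after J2 ends; J2 is clear from here.
J4 starts after J3 ends; J3 is clear from here.
J5 starts before J4 ends → J4 and J5 overlap.
J1 starts exactly when J4 ends (back-to-back, no overlap); J4 is clear from here.
J1 starts after J5 ends; J5 is clear from here.
J6 starts before J1 ends → J1 and J6 overlap.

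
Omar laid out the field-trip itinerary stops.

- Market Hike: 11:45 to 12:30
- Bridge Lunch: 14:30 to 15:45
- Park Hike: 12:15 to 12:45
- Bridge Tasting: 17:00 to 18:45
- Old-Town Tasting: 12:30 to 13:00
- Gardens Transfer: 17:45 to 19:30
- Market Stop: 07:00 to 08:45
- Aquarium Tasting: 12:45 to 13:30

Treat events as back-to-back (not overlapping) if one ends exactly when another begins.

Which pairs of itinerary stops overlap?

Sorted by start: Market Stop, Market Hike, Park Hike, Old-Town Tasting, Aquarium Tasting, Bridge Lunch, Bridge Tasting, Gardens Transfer.
Market Hike starts after Market Stop ends — done with Market Stop.
Park Hike starts before Market Hike ends → Market Hike and Park Hike overlap.
Old-Town Tasting starts exactly when Market Hike ends (back-to-back, no overlap) — done with Market Hike.
Old-Town Tasting starts before Park Hike ends → Park Hike and Old-Town Tasting overlap.
Aquarium Tasting starts exactly when Park Hike ends (back-to-back, no overlap) — done with Park Hike.
Aquarium Tasting starts before Old-Town Tasting ends → Old-Town Tasting and Aquarium Tasting overlap.
Bridge Lunch starts after Old-Town Tasting ends — done with Old-Town Tasting.
Bridge Lunch starts after Aquarium Tasting ends — done with Aquarium Tasting.
Bridge Tasting starts after Bridge Lunch ends — done with Bridge Lunch.
Gardens Transfer starts before Bridge Tasting ends → Bridge Tasting and Gardens Transfer overlap.

Aquarium Tasting & Old-Town Tasting, Bridge Tasting & Gardens Transfer, Market Hike & Park Hike, Old-Town Tasting & Park Hike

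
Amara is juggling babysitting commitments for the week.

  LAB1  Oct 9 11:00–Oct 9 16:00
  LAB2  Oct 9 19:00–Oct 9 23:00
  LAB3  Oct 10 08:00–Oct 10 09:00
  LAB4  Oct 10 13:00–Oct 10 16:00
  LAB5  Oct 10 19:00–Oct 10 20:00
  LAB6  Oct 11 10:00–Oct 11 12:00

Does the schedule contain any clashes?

No

Check each pair: they overlap iff neither finishes before the other starts.
Sorted by start: LAB1, LAB2, LAB3, LAB4, LAB5, LAB6.
LAB2 starts after LAB1 ends — done with LAB1.
LAB3 starts after LAB2 ends — done with LAB2.
LAB4 starts after LAB3 ends — done with LAB3.
LAB5 starts after LAB4 ends — done with LAB4.
LAB6 starts after LAB5 ends.
Every pair is clear; the schedule has no overlaps.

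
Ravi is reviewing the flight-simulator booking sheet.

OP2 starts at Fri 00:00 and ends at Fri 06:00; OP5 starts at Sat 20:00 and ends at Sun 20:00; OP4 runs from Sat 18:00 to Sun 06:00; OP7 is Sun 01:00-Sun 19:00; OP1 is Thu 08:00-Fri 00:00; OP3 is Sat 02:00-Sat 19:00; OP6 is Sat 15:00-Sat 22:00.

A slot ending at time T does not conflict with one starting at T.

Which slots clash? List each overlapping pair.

Sorted by start: OP1, OP2, OP3, OP6, OP4, OP5, OP7.
OP2 starts exactly when OP1 ends (back-to-back, no overlap), so OP1 has no further overlaps.
OP3 starts after OP2 ends, so OP2 has no further overlaps.
OP6 starts before OP3 ends → OP3 and OP6 overlap.
OP4 starts before OP3 ends → OP3 and OP4 overlap.
OP5 starts after OP3 ends, so OP3 has no further overlaps.
OP4 starts before OP6 ends → OP6 and OP4 overlap.
OP5 starts before OP6 ends → OP6 and OP5 overlap.
OP7 starts after OP6 ends.
OP5 starts before OP4 ends → OP4 and OP5 overlap.
OP7 starts before OP4 ends → OP4 and OP7 overlap.
OP7 starts before OP5 ends → OP5 and OP7 overlap.

OP3 & OP4, OP3 & OP6, OP4 & OP5, OP4 & OP6, OP4 & OP7, OP5 & OP6, OP5 & OP7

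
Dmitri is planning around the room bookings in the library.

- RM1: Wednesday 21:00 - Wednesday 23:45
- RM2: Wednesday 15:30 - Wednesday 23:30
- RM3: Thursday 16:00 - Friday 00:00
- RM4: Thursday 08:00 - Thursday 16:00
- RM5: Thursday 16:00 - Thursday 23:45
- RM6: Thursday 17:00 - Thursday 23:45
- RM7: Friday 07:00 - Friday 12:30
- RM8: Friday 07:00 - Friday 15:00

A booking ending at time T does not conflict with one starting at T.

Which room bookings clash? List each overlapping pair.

RM1 & RM2, RM3 & RM5, RM3 & RM6, RM5 & RM6, RM7 & RM8

Sorted by start: RM2, RM1, RM4, RM3, RM5, RM6, RM7, RM8.
RM1 starts before RM2 ends → RM2 and RM1 overlap.
RM4 starts after RM2 ends; RM2 is clear from here.
RM4 starts after RM1 ends; RM1 is clear from here.
RM3 starts exactly when RM4 ends (back-to-back, no overlap); RM4 is clear from here.
RM5 starts before RM3 ends → RM3 and RM5 overlap.
RM6 starts before RM3 ends → RM3 and RM6 overlap.
RM7 starts after RM3 ends; RM3 is clear from here.
RM6 starts before RM5 ends → RM5 and RM6 overlap.
RM7 starts after RM5 ends; RM5 is clear from here.
RM7 starts after RM6 ends; RM6 is clear from here.
RM8 starts before RM7 ends → RM7 and RM8 overlap.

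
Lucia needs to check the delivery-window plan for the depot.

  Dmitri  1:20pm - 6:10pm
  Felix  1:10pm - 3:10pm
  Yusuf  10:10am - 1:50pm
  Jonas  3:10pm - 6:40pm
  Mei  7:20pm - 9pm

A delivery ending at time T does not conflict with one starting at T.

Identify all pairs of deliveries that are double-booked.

Sorted by start: Yusuf, Felix, Dmitri, Jonas, Mei.
Felix starts before Yusuf ends → Yusuf and Felix overlap.
Dmitri starts before Yusuf ends → Yusuf and Dmitri overlap.
Jonas starts after Yusuf ends; Yusuf is clear from here.
Dmitri starts before Felix ends → Felix and Dmitri overlap.
Jonas starts exactly when Felix ends (back-to-back, no overlap); Felix is clear from here.
Jonas starts before Dmitri ends → Dmitri and Jonas overlap.
Mei starts after Dmitri ends.
Mei starts after Jonas ends.

Dmitri & Felix, Dmitri & Jonas, Dmitri & Yusuf, Felix & Yusuf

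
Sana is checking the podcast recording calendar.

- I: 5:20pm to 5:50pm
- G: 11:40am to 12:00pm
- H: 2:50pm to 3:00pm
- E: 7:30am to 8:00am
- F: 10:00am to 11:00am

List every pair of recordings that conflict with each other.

Sorted by start: E, F, G, H, I.
F starts after E ends; E is clear from here.
G starts after F ends; F is clear from here.
H starts after G ends; G is clear from here.
I starts after H ends.

none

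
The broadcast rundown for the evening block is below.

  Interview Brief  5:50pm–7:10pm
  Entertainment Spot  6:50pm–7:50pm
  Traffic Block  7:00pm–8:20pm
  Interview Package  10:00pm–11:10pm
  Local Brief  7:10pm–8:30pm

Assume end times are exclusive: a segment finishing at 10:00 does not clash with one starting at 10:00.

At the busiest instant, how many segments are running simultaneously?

3

Sweep the timeline, counting +1 at each start and −1 at each end (ends before starts at a tie):
5:50pm start Interview Brief → 1
6:50pm start Entertainment Spot → 2
7:00pm start Traffic Block → 3
7:10pm end Interview Brief → 2
7:10pm start Local Brief → 3
7:50pm end Entertainment Spot → 2
8:20pm end Traffic Block → 1
8:30pm end Local Brief → 0
10:00pm start Interview Package → 1
11:10pm end Interview Package → 0
Peak is 3, at 7:00pm (Entertainment Spot, Interview Brief, Traffic Block).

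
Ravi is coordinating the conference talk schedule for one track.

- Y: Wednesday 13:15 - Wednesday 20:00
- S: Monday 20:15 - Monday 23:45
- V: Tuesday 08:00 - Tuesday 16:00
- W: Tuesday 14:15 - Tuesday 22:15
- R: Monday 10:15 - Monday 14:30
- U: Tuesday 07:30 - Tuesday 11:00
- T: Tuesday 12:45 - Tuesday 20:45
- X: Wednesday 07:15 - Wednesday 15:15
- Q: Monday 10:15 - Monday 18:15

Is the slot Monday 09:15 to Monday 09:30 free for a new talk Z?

Yes — the slot is free

Q: starts Monday 10:15 at or after Z ends Monday 09:30 → clear.
R: starts Monday 10:15 at or after Z ends Monday 09:30 → clear.
S: starts Monday 20:15 at or after Z ends Monday 09:30 → clear.
U: starts Tuesday 07:30 at or after Z ends Monday 09:30 → clear.
V: starts Tuesday 08:00 at or after Z ends Monday 09:30 → clear.
T: starts Tuesday 12:45 at or after Z ends Monday 09:30 → clear.
W: starts Tuesday 14:15 at or after Z ends Monday 09:30 → clear.
X: starts Wednesday 07:15 at or after Z ends Monday 09:30 → clear.
Y: starts Wednesday 13:15 at or after Z ends Monday 09:30 → clear.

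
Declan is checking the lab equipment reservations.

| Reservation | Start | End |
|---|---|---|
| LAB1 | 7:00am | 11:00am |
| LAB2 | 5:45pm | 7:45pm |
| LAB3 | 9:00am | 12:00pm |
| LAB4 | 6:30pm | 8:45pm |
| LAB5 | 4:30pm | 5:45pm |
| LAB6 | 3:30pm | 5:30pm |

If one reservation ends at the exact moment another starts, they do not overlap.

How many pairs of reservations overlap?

Sorted by start: LAB1, LAB3, LAB6, LAB5, LAB2, LAB4.
LAB3 starts before LAB1 ends → LAB1 and LAB3 overlap.
LAB6 starts after LAB1 ends; LAB1 is clear from here.
LAB6 starts after LAB3 ends; LAB3 is clear from here.
LAB5 starts before LAB6 ends → LAB6 and LAB5 overlap.
LAB2 starts after LAB6 ends; LAB6 is clear from here.
LAB2 starts exactly when LAB5 ends (back-to-back, no overlap); LAB5 is clear from here.
LAB4 starts before LAB2 ends → LAB2 and LAB4 overlap.
Overlapping pairs: LAB1 & LAB3, LAB2 & LAB4, LAB5 & LAB6 — 3 in total.

3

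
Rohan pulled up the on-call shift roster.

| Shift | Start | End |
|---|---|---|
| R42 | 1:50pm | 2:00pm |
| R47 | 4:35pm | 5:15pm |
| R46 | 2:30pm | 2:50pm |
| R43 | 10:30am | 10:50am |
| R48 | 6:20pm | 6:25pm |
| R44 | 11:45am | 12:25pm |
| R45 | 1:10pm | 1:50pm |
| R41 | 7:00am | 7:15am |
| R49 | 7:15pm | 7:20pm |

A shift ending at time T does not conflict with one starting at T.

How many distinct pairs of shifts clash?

Sorted by start: R41, R43, R44, R45, R42, R46, R47, R48, R49.
R43 starts after R41 ends — done with R41.
R44 starts after R43 ends — done with R43.
R45 starts after R44 ends — done with R44.
R42 starts exactly when R45 ends (back-to-back, no overlap) — done with R45.
R46 starts after R42 ends — done with R42.
R47 starts after R46 ends — done with R46.
R48 starts after R47 ends — done with R47.
R49 starts after R48 ends.
No pair overlaps.

0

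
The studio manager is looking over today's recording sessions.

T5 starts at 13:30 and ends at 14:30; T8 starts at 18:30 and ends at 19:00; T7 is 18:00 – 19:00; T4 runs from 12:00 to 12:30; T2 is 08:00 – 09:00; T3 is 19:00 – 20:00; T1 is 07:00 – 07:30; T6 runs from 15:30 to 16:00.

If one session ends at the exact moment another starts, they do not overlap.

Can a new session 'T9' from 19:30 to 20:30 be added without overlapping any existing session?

No — it overlaps T3

T1: ends 07:30 at or before T9 starts 19:30 → clear.
T2: ends 09:00 at or before T9 starts 19:30 → clear.
T4: ends 12:30 at or before T9 starts 19:30 → clear.
T5: ends 14:30 at or before T9 starts 19:30 → clear.
T6: ends 16:00 at or before T9 starts 19:30 → clear.
T7: ends 19:00 at or before T9 starts 19:30 → clear.
T8: ends 19:00 at or before T9 starts 19:30 → clear.
T3: starts 19:00 before T9 ends 20:30, and ends 20:00 after T9 starts 19:30 → overlap.
T9 overlaps T3.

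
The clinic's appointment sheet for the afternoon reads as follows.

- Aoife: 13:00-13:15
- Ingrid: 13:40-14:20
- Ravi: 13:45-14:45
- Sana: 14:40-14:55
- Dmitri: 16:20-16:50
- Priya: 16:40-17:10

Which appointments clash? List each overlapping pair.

Dmitri & Priya, Ingrid & Ravi, Ravi & Sana

Sorted by start: Aoife, Ingrid, Ravi, Sana, Dmitri, Priya.
Ingrid starts after Aoife ends, so Aoife has no further overlaps.
Ravi starts before Ingrid ends → Ingrid and Ravi overlap.
Sana starts after Ingrid ends, so Ingrid has no further overlaps.
Sana starts before Ravi ends → Ravi and Sana overlap.
Dmitri starts after Ravi ends, so Ravi has no further overlaps.
Dmitri starts after Sana ends, so Sana has no further overlaps.
Priya starts before Dmitri ends → Dmitri and Priya overlap.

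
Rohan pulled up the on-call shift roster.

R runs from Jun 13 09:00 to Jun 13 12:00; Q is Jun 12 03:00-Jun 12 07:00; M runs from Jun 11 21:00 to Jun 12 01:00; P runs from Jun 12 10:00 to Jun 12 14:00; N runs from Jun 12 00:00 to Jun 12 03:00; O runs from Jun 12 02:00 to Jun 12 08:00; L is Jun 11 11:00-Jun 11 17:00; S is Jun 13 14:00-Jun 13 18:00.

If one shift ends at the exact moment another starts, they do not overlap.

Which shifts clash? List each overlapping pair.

Check each pair: they overlap iff neither finishes before the other starts.
Sorted by start: L, M, N, O, Q, P, R, S.
M starts after L ends — done with L.
N starts before M ends → M and N overlap.
O starts after M ends — done with M.
O starts before N ends → N and O overlap.
Q starts exactly when N ends (back-to-back, no overlap) — done with N.
Q starts before O ends → O and Q overlap.
P starts after O ends — done with O.
P starts after Q ends — done with Q.
R starts after P ends — done with P.
S starts after R ends.

M & N, N & O, O & Q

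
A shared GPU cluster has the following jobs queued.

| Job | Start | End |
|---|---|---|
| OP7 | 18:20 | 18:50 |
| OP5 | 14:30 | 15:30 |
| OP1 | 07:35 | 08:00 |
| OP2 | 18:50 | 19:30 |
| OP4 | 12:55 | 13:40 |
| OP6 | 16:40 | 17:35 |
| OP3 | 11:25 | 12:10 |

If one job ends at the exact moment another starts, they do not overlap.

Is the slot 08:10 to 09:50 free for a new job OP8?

Yes — the slot is free

OP1: ends 08:00 at or before OP8 starts 08:10 → clear.
OP3: starts 11:25 at or after OP8 ends 09:50 → clear.
OP4: starts 12:55 at or after OP8 ends 09:50 → clear.
OP5: starts 14:30 at or after OP8 ends 09:50 → clear.
OP6: starts 16:40 at or after OP8 ends 09:50 → clear.
OP7: starts 18:20 at or after OP8 ends 09:50 → clear.
OP2: starts 18:50 at or after OP8 ends 09:50 → clear.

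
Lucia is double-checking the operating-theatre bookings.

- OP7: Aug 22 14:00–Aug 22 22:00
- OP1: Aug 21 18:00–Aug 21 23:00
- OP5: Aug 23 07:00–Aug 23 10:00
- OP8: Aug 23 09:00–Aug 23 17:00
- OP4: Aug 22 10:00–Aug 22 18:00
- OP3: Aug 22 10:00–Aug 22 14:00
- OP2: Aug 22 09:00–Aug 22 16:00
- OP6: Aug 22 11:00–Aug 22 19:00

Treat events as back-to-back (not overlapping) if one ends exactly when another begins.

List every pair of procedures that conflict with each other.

OP2 & OP3, OP2 & OP4, OP2 & OP6, OP2 & OP7, OP3 & OP4, OP3 & OP6, OP4 & OP6, OP4 & OP7, OP5 & OP8, OP6 & OP7

Check each pair: they overlap iff neither finishes before the other starts.
Sorted by start: OP1, OP2, OP3, OP4, OP6, OP7, OP5, OP8.
OP2 starts after OP1 ends; OP1 is clear from here.
OP3 starts before OP2 ends → OP2 and OP3 overlap.
OP4 starts before OP2 ends → OP2 and OP4 overlap.
OP6 starts before OP2 ends → OP2 and OP6 overlap.
OP7 starts before OP2 ends → OP2 and OP7 overlap.
OP5 starts after OP2 ends; OP2 is clear from here.
OP4 starts before OP3 ends → OP3 and OP4 overlap.
OP6 starts before OP3 ends → OP3 and OP6 overlap.
OP7 starts exactly when OP3 ends (back-to-back, no overlap); OP3 is clear from here.
OP6 starts before OP4 ends → OP4 and OP6 overlap.
OP7 starts before OP4 ends → OP4 and OP7 overlap.
OP5 starts after OP4 ends; OP4 is clear from here.
OP7 starts before OP6 ends → OP6 and OP7 overlap.
OP5 starts after OP6 ends; OP6 is clear from here.
OP5 starts after OP7 ends; OP7 is clear from here.
OP8 starts before OP5 ends → OP5 and OP8 overlap.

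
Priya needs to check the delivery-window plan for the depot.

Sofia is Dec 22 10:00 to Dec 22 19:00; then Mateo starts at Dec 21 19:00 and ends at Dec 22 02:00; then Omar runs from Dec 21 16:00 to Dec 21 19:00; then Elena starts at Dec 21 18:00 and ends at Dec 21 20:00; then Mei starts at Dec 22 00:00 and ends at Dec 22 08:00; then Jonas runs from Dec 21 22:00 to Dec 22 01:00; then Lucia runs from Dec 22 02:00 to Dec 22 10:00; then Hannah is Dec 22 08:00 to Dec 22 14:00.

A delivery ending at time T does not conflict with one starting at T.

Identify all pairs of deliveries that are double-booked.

Sorted by start: Omar, Elena, Mateo, Jonas, Mei, Lucia, Hannah, Sofia.
Elena starts before Omar ends → Omar and Elena overlap.
Mateo starts exactly when Omar ends (back-to-back, no overlap), so nothing later overlaps Omar either.
Mateo starts before Elena ends → Elena and Mateo overlap.
Jonas starts after Elena ends, so nothing later overlaps Elena either.
Jonas starts before Mateo ends → Mateo and Jonas overlap.
Mei starts before Mateo ends → Mateo and Mei overlap.
Lucia starts exactly when Mateo ends (back-to-back, no overlap), so nothing later overlaps Mateo either.
Mei starts before Jonas ends → Jonas and Mei overlap.
Lucia starts after Jonas ends, so nothing later overlaps Jonas either.
Lucia starts before Mei ends → Mei and Lucia overlap.
Hannah starts exactly when Mei ends (back-to-back, no overlap), so nothing later overlaps Mei either.
Hannah starts before Lucia ends → Lucia and Hannah overlap.
Sofia starts exactly when Lucia ends (back-to-back, no overlap).
Sofia starts before Hannah ends → Hannah and Sofia overlap.

Elena & Mateo, Elena & Omar, Hannah & Lucia, Hannah & Sofia, Jonas & Mateo, Jonas & Mei, Lucia & Mei, Mateo & Mei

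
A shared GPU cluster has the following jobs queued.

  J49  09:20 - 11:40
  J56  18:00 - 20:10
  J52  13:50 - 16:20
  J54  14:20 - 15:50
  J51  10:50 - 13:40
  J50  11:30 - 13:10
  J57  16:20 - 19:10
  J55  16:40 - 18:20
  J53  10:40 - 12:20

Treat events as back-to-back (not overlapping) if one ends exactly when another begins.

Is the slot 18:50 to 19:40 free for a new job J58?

J49: ends 11:40 at or before J58 starts 18:50 → clear.
J53: ends 12:20 at or before J58 starts 18:50 → clear.
J51: ends 13:40 at or before J58 starts 18:50 → clear.
J50: ends 13:10 at or before J58 starts 18:50 → clear.
J52: ends 16:20 at or before J58 starts 18:50 → clear.
J54: ends 15:50 at or before J58 starts 18:50 → clear.
J57: starts 16:20 before J58 ends 19:40, and ends 19:10 after J58 starts 18:50 → overlap.
J55: ends 18:20 at or before J58 starts 18:50 → clear.
J56: starts 18:00 before J58 ends 19:40, and ends 20:10 after J58 starts 18:50 → overlap.
J58 overlaps J56, J57.

No — it overlaps J56, J57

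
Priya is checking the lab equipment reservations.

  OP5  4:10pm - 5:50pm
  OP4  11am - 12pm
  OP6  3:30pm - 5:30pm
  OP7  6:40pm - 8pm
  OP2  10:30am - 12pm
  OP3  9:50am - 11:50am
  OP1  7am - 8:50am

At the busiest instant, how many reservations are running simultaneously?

3

Sort all start/end points and keep a running count:
7am start OP1 → 1
8:50am end OP1 → 0
9:50am start OP3 → 1
10:30am start OP2 → 2
11am start OP4 → 3
11:50am end OP3 → 2
12pm end OP2 → 1
12pm end OP4 → 0
3:30pm start OP6 → 1
4:10pm start OP5 → 2
5:30pm end OP6 → 1
5:50pm end OP5 → 0
6:40pm start OP7 → 1
8pm end OP7 → 0
Peak is 3, at 11am (OP2, OP3, OP4).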